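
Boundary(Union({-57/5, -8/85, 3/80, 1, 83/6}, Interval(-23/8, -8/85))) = {-57/5, -23/8, -8/85, 3/80, 1, 83/6}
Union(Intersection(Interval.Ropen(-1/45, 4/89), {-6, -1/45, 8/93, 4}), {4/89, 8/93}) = {-1/45, 4/89, 8/93}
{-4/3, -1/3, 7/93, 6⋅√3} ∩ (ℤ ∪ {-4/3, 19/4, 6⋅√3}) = {-4/3, 6⋅√3}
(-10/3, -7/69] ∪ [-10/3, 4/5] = [-10/3, 4/5]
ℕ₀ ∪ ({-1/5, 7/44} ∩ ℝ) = {-1/5, 7/44} ∪ ℕ₀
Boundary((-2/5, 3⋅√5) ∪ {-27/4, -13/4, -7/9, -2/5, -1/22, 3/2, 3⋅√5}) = {-27/4, -13/4, -7/9, -2/5, 3⋅√5}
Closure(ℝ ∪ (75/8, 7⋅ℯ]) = (-∞, ∞)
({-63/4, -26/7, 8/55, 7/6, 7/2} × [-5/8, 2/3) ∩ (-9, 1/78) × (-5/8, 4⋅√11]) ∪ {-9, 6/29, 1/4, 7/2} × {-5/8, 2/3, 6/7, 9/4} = ({-26/7} × (-5/8, 2/3)) ∪ ({-9, 6/29, 1/4, 7/2} × {-5/8, 2/3, 6/7, 9/4})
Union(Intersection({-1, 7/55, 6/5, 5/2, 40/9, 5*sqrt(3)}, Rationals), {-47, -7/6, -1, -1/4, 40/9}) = {-47, -7/6, -1, -1/4, 7/55, 6/5, 5/2, 40/9}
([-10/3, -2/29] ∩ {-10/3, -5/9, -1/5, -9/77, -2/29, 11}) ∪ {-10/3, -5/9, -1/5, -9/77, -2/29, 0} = {-10/3, -5/9, -1/5, -9/77, -2/29, 0}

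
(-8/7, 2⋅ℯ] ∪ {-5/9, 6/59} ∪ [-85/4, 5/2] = [-85/4, 2⋅ℯ]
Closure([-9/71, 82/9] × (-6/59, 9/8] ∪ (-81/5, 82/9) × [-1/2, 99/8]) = [-81/5, 82/9] × [-1/2, 99/8]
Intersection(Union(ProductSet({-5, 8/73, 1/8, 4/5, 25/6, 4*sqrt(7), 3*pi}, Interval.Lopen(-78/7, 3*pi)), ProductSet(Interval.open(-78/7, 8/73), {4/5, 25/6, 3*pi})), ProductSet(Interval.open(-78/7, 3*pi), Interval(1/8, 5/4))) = Union(ProductSet({-5, 8/73, 1/8, 4/5, 25/6}, Interval(1/8, 5/4)), ProductSet(Interval.open(-78/7, 8/73), {4/5}))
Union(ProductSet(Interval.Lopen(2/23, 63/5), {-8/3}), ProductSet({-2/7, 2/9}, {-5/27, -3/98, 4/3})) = Union(ProductSet({-2/7, 2/9}, {-5/27, -3/98, 4/3}), ProductSet(Interval.Lopen(2/23, 63/5), {-8/3}))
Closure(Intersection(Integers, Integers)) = Integers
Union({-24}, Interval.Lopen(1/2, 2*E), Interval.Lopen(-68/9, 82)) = Union({-24}, Interval.Lopen(-68/9, 82))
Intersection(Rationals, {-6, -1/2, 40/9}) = {-6, -1/2, 40/9}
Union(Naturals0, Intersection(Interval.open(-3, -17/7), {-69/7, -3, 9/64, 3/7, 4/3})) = Naturals0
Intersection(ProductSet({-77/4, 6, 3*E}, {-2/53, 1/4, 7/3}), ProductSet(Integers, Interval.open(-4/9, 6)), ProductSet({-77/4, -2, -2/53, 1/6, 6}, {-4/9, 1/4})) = ProductSet({6}, {1/4})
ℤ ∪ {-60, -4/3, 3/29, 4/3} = ℤ ∪ {-4/3, 3/29, 4/3}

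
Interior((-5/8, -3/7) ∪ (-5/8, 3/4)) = (-5/8, 3/4)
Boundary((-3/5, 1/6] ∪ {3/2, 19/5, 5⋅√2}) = {-3/5, 1/6, 3/2, 19/5, 5⋅√2}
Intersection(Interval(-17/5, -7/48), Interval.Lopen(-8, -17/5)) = {-17/5}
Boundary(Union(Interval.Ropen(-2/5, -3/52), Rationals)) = Union(Interval(-oo, -2/5), Interval(-3/52, oo))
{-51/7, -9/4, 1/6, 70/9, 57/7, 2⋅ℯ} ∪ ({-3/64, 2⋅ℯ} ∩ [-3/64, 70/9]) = {-51/7, -9/4, -3/64, 1/6, 70/9, 57/7, 2⋅ℯ}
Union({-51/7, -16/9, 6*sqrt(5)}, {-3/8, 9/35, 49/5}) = {-51/7, -16/9, -3/8, 9/35, 49/5, 6*sqrt(5)}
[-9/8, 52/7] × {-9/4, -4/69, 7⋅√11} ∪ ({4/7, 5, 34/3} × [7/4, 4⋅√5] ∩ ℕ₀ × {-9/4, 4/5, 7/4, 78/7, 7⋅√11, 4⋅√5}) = ({5} × {7/4, 4⋅√5}) ∪ ([-9/8, 52/7] × {-9/4, -4/69, 7⋅√11})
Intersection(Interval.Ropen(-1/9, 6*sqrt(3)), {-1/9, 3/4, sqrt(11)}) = {-1/9, 3/4, sqrt(11)}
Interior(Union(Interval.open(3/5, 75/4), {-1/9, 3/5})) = Interval.open(3/5, 75/4)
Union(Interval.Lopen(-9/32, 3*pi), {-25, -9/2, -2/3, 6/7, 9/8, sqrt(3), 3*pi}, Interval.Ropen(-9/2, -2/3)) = Union({-25}, Interval(-9/2, -2/3), Interval.Lopen(-9/32, 3*pi))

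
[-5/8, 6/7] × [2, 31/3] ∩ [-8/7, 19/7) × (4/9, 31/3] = [-5/8, 6/7] × [2, 31/3]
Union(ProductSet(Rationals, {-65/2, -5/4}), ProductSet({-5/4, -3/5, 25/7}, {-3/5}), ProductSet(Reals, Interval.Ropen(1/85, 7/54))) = Union(ProductSet({-5/4, -3/5, 25/7}, {-3/5}), ProductSet(Rationals, {-65/2, -5/4}), ProductSet(Reals, Interval.Ropen(1/85, 7/54)))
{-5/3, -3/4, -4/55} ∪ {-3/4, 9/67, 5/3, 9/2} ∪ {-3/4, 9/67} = {-5/3, -3/4, -4/55, 9/67, 5/3, 9/2}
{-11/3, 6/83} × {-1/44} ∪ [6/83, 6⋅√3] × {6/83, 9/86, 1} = ({-11/3, 6/83} × {-1/44}) ∪ ([6/83, 6⋅√3] × {6/83, 9/86, 1})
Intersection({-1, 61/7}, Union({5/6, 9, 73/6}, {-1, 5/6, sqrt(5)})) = {-1}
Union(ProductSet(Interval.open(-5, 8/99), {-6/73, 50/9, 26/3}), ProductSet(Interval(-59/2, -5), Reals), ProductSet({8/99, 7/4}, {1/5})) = Union(ProductSet({8/99, 7/4}, {1/5}), ProductSet(Interval(-59/2, -5), Reals), ProductSet(Interval.open(-5, 8/99), {-6/73, 50/9, 26/3}))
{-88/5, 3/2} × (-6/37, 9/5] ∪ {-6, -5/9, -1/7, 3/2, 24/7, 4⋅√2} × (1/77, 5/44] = ({-88/5, 3/2} × (-6/37, 9/5]) ∪ ({-6, -5/9, -1/7, 3/2, 24/7, 4⋅√2} × (1/77, 5/44])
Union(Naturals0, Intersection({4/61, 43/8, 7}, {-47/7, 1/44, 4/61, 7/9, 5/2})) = Union({4/61}, Naturals0)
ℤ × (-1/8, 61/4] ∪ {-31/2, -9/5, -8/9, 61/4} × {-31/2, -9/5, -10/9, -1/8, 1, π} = (ℤ × (-1/8, 61/4]) ∪ ({-31/2, -9/5, -8/9, 61/4} × {-31/2, -9/5, -10/9, -1/8, 1, π})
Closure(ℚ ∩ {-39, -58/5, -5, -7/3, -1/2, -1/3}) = {-39, -58/5, -5, -7/3, -1/2, -1/3}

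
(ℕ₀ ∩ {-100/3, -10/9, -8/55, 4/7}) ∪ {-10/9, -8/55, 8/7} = {-10/9, -8/55, 8/7}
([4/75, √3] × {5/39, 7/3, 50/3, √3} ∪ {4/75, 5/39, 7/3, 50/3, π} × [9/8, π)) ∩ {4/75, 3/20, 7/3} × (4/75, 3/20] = {4/75, 3/20} × {5/39}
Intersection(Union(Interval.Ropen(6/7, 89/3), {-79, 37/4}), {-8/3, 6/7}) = {6/7}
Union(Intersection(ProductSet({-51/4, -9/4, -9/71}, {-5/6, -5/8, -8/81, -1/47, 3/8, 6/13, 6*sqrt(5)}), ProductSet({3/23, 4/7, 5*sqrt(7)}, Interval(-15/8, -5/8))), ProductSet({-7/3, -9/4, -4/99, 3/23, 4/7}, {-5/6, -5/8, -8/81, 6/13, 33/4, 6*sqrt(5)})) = ProductSet({-7/3, -9/4, -4/99, 3/23, 4/7}, {-5/6, -5/8, -8/81, 6/13, 33/4, 6*sqrt(5)})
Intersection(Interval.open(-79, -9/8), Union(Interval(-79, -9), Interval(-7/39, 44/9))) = Interval.Lopen(-79, -9)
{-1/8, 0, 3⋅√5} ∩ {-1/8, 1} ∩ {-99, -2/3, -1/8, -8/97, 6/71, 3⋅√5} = {-1/8}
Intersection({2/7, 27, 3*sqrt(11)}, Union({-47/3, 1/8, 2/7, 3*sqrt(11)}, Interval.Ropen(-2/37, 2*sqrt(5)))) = {2/7, 3*sqrt(11)}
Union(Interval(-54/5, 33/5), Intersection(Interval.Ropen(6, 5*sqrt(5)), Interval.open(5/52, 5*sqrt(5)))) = Interval.Ropen(-54/5, 5*sqrt(5))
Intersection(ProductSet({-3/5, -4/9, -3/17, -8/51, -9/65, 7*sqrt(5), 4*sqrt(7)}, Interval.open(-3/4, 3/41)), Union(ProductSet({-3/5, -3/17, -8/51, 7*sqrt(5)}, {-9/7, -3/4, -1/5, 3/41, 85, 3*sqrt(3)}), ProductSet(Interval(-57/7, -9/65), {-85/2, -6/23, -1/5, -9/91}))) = Union(ProductSet({-3/5, -3/17, -8/51, 7*sqrt(5)}, {-1/5}), ProductSet({-3/5, -4/9, -3/17, -8/51, -9/65}, {-6/23, -1/5, -9/91}))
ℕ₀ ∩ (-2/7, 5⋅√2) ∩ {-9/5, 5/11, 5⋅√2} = ∅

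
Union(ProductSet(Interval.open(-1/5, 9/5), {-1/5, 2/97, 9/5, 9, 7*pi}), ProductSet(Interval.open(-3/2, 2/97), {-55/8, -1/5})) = Union(ProductSet(Interval.open(-3/2, 2/97), {-55/8, -1/5}), ProductSet(Interval.open(-1/5, 9/5), {-1/5, 2/97, 9/5, 9, 7*pi}))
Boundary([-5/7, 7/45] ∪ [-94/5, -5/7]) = {-94/5, 7/45}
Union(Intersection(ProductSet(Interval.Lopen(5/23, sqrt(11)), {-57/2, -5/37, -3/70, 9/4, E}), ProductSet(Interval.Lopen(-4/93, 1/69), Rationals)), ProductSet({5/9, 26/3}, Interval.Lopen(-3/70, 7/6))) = ProductSet({5/9, 26/3}, Interval.Lopen(-3/70, 7/6))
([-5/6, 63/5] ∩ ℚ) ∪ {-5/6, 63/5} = ℚ ∩ [-5/6, 63/5]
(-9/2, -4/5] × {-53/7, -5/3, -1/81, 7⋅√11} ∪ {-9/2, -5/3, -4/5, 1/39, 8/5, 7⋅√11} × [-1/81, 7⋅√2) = ((-9/2, -4/5] × {-53/7, -5/3, -1/81, 7⋅√11}) ∪ ({-9/2, -5/3, -4/5, 1/39, 8/5, 7⋅√11} × [-1/81, 7⋅√2))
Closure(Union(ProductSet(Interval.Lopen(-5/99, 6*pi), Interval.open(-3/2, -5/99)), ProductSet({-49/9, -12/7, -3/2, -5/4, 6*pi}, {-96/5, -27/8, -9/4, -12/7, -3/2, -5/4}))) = Union(ProductSet({-5/99, 6*pi}, Interval(-3/2, -5/99)), ProductSet({-49/9, -12/7, -3/2, -5/4, 6*pi}, {-96/5, -27/8, -9/4, -12/7, -3/2, -5/4}), ProductSet(Interval(-5/99, 6*pi), {-3/2, -5/99}), ProductSet(Interval.Lopen(-5/99, 6*pi), Interval.open(-3/2, -5/99)))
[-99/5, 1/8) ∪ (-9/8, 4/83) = [-99/5, 1/8)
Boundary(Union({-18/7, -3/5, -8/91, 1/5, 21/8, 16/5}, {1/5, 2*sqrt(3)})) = {-18/7, -3/5, -8/91, 1/5, 21/8, 16/5, 2*sqrt(3)}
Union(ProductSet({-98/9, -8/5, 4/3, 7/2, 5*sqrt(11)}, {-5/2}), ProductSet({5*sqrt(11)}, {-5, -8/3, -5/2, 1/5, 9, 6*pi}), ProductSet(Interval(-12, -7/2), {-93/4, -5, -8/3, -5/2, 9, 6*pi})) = Union(ProductSet({5*sqrt(11)}, {-5, -8/3, -5/2, 1/5, 9, 6*pi}), ProductSet({-98/9, -8/5, 4/3, 7/2, 5*sqrt(11)}, {-5/2}), ProductSet(Interval(-12, -7/2), {-93/4, -5, -8/3, -5/2, 9, 6*pi}))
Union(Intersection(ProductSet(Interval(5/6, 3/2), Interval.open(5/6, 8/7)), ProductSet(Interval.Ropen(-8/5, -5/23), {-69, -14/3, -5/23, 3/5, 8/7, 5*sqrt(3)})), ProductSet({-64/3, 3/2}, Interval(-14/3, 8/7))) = ProductSet({-64/3, 3/2}, Interval(-14/3, 8/7))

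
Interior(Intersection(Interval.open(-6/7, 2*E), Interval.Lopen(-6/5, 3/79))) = Interval.open(-6/7, 3/79)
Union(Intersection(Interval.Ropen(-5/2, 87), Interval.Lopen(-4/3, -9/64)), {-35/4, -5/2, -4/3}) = Union({-35/4, -5/2}, Interval(-4/3, -9/64))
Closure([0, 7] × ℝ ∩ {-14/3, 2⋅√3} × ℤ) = {2⋅√3} × ℤ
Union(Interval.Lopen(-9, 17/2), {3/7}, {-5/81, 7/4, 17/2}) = Interval.Lopen(-9, 17/2)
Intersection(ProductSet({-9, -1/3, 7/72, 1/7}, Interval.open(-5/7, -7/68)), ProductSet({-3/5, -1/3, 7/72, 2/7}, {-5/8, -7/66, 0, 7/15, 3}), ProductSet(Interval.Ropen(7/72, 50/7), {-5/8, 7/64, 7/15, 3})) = ProductSet({7/72}, {-5/8})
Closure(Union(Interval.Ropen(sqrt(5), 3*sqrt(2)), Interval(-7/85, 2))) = Union(Interval(-7/85, 2), Interval(sqrt(5), 3*sqrt(2)))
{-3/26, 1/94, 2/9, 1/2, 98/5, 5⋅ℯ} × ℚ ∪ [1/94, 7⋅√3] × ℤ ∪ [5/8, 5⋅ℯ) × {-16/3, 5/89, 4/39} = ({-3/26, 1/94, 2/9, 1/2, 98/5, 5⋅ℯ} × ℚ) ∪ ([1/94, 7⋅√3] × ℤ) ∪ ([5/8, 5⋅ℯ) × {-16/3, 5/89, 4/39})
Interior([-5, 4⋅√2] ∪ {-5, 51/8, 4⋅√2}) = (-5, 4⋅√2)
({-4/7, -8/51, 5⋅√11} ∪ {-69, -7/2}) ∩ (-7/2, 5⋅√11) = {-4/7, -8/51}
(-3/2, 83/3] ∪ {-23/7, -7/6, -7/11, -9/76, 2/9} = {-23/7} ∪ (-3/2, 83/3]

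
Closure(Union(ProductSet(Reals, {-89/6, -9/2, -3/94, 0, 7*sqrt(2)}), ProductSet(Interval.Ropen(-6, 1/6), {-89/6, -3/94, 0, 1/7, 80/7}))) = Union(ProductSet(Interval(-6, 1/6), {-89/6, -3/94, 0, 1/7, 80/7}), ProductSet(Reals, {-89/6, -9/2, -3/94, 0, 7*sqrt(2)}))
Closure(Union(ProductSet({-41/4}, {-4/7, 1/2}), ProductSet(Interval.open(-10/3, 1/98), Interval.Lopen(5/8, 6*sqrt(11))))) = Union(ProductSet({-41/4}, {-4/7, 1/2}), ProductSet({-10/3, 1/98}, Interval(5/8, 6*sqrt(11))), ProductSet(Interval(-10/3, 1/98), {5/8, 6*sqrt(11)}), ProductSet(Interval.open(-10/3, 1/98), Interval.Lopen(5/8, 6*sqrt(11))))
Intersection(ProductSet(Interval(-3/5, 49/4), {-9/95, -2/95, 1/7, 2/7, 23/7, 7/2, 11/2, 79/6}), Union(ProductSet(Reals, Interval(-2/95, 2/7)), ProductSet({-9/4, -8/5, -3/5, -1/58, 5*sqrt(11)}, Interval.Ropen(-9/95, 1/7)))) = Union(ProductSet({-3/5, -1/58}, {-9/95, -2/95}), ProductSet(Interval(-3/5, 49/4), {-2/95, 1/7, 2/7}))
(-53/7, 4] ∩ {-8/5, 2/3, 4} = {-8/5, 2/3, 4}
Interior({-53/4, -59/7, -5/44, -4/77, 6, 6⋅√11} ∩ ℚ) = ∅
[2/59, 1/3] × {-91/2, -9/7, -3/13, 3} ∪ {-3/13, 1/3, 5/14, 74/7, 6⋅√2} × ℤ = ([2/59, 1/3] × {-91/2, -9/7, -3/13, 3}) ∪ ({-3/13, 1/3, 5/14, 74/7, 6⋅√2} × ℤ)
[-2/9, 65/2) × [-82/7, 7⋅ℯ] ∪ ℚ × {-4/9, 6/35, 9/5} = (ℚ × {-4/9, 6/35, 9/5}) ∪ ([-2/9, 65/2) × [-82/7, 7⋅ℯ])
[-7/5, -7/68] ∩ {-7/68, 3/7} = {-7/68}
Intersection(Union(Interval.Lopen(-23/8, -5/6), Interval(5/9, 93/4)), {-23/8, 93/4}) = {93/4}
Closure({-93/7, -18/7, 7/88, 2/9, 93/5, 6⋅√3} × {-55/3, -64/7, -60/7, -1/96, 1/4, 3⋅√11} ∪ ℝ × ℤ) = (ℝ × ℤ) ∪ ({-93/7, -18/7, 7/88, 2/9, 93/5, 6⋅√3} × {-55/3, -64/7, -60/7, -1/96, 1/4, 3⋅√11})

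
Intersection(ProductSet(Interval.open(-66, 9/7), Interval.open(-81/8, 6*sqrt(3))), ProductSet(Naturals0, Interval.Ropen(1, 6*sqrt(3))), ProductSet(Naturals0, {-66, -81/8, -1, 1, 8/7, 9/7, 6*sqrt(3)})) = ProductSet(Range(0, 2, 1), {1, 8/7, 9/7})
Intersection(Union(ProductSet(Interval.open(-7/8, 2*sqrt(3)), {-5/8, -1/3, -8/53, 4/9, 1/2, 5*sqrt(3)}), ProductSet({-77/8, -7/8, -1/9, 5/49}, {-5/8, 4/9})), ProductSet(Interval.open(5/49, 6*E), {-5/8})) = ProductSet(Interval.open(5/49, 2*sqrt(3)), {-5/8})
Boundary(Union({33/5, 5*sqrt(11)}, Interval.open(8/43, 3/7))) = {8/43, 3/7, 33/5, 5*sqrt(11)}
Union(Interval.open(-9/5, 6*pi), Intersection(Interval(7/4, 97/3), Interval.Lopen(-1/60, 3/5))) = Interval.open(-9/5, 6*pi)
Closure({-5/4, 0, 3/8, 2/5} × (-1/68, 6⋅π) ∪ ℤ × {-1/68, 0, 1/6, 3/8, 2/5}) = (ℤ × {-1/68, 0, 1/6, 3/8, 2/5}) ∪ ({-5/4, 0, 3/8, 2/5} × [-1/68, 6⋅π])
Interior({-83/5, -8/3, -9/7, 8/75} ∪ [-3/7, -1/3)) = (-3/7, -1/3)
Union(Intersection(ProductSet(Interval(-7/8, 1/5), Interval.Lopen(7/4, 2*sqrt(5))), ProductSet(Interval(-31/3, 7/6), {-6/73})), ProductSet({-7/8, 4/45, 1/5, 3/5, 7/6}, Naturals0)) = ProductSet({-7/8, 4/45, 1/5, 3/5, 7/6}, Naturals0)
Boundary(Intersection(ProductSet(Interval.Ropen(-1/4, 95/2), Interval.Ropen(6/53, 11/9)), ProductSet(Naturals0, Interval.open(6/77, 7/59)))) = ProductSet(Range(0, 48, 1), Interval(6/53, 7/59))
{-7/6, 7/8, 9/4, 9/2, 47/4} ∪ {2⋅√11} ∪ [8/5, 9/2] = {-7/6, 7/8, 47/4, 2⋅√11} ∪ [8/5, 9/2]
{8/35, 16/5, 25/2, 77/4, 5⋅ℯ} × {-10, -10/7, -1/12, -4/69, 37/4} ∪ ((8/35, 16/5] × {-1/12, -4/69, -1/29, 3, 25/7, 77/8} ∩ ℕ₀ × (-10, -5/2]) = {8/35, 16/5, 25/2, 77/4, 5⋅ℯ} × {-10, -10/7, -1/12, -4/69, 37/4}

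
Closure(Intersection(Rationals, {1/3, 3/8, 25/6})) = {1/3, 3/8, 25/6}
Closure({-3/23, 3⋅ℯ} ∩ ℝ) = {-3/23, 3⋅ℯ}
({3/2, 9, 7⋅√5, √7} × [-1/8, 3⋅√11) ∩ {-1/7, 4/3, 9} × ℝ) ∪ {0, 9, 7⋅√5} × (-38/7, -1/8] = ({9} × [-1/8, 3⋅√11)) ∪ ({0, 9, 7⋅√5} × (-38/7, -1/8])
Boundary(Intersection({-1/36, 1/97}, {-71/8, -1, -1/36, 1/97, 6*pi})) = {-1/36, 1/97}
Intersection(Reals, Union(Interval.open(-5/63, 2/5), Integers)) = Union(Integers, Interval.open(-5/63, 2/5))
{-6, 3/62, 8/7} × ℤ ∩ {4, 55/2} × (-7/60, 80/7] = ∅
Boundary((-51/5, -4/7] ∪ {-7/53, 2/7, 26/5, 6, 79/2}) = {-51/5, -4/7, -7/53, 2/7, 26/5, 6, 79/2}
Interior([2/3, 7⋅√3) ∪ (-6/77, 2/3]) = (-6/77, 7⋅√3)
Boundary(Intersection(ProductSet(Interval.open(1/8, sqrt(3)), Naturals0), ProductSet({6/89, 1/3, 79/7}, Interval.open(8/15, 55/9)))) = ProductSet({1/3}, Range(1, 7, 1))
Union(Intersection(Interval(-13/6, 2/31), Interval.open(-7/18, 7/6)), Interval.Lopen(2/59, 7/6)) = Interval.Lopen(-7/18, 7/6)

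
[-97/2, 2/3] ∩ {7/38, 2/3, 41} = {7/38, 2/3}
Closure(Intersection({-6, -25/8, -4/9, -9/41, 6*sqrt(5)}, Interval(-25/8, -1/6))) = {-25/8, -4/9, -9/41}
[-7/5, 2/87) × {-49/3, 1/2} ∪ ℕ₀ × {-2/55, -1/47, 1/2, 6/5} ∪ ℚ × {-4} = (ℚ × {-4}) ∪ (ℕ₀ × {-2/55, -1/47, 1/2, 6/5}) ∪ ([-7/5, 2/87) × {-49/3, 1/2})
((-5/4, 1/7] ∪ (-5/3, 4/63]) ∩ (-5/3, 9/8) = (-5/3, 1/7]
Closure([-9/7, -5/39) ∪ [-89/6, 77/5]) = [-89/6, 77/5]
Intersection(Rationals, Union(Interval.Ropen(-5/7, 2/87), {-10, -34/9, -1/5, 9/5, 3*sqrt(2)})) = Union({-10, -34/9, 9/5}, Intersection(Interval.Ropen(-5/7, 2/87), Rationals))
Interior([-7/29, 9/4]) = (-7/29, 9/4)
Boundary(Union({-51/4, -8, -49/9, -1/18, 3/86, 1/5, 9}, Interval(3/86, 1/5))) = {-51/4, -8, -49/9, -1/18, 3/86, 1/5, 9}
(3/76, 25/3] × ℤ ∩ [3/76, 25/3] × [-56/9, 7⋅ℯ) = (3/76, 25/3] × {-6, -5, …, 19}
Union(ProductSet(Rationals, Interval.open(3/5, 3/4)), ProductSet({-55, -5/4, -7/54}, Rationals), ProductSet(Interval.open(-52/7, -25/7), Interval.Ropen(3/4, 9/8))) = Union(ProductSet({-55, -5/4, -7/54}, Rationals), ProductSet(Interval.open(-52/7, -25/7), Interval.Ropen(3/4, 9/8)), ProductSet(Rationals, Interval.open(3/5, 3/4)))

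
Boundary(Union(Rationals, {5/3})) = Reals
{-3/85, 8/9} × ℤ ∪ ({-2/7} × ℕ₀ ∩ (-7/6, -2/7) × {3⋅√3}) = {-3/85, 8/9} × ℤ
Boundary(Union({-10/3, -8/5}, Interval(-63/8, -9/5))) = {-63/8, -9/5, -8/5}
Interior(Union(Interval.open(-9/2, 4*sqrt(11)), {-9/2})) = Interval.open(-9/2, 4*sqrt(11))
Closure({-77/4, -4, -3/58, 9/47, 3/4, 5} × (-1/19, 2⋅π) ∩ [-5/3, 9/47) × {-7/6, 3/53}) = {-3/58} × {3/53}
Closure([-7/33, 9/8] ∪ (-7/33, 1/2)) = [-7/33, 9/8]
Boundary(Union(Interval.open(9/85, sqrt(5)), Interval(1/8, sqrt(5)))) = {9/85, sqrt(5)}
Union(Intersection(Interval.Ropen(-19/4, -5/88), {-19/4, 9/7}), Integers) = Union({-19/4}, Integers)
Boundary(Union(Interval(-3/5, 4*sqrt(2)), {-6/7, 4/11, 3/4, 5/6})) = {-6/7, -3/5, 4*sqrt(2)}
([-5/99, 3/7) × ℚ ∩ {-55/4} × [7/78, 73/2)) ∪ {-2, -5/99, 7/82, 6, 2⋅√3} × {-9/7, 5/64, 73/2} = {-2, -5/99, 7/82, 6, 2⋅√3} × {-9/7, 5/64, 73/2}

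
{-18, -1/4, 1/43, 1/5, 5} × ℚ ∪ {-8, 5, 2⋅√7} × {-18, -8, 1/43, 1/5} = ({-18, -1/4, 1/43, 1/5, 5} × ℚ) ∪ ({-8, 5, 2⋅√7} × {-18, -8, 1/43, 1/5})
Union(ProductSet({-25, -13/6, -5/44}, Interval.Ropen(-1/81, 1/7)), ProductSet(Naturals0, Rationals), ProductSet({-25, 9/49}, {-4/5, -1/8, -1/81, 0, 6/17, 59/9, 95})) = Union(ProductSet({-25, 9/49}, {-4/5, -1/8, -1/81, 0, 6/17, 59/9, 95}), ProductSet({-25, -13/6, -5/44}, Interval.Ropen(-1/81, 1/7)), ProductSet(Naturals0, Rationals))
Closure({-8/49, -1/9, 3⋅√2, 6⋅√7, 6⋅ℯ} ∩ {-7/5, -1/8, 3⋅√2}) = {3⋅√2}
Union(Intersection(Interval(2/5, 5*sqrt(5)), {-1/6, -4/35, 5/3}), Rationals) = Rationals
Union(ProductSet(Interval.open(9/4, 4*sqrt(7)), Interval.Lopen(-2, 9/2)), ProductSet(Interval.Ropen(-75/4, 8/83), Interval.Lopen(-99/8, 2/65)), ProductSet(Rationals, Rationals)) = Union(ProductSet(Interval.Ropen(-75/4, 8/83), Interval.Lopen(-99/8, 2/65)), ProductSet(Interval.open(9/4, 4*sqrt(7)), Interval.Lopen(-2, 9/2)), ProductSet(Rationals, Rationals))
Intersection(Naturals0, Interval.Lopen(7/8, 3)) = Range(1, 4, 1)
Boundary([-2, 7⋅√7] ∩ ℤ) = {-2, -1, …, 18}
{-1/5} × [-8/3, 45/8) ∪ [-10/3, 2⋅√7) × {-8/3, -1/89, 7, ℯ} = ({-1/5} × [-8/3, 45/8)) ∪ ([-10/3, 2⋅√7) × {-8/3, -1/89, 7, ℯ})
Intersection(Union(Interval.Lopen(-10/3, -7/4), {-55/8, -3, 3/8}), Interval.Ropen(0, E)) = {3/8}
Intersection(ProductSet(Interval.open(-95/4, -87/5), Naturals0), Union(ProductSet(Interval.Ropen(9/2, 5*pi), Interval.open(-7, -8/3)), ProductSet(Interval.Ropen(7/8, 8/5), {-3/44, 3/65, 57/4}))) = EmptySet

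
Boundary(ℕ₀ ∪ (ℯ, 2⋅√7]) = {2⋅√7, ℯ} ∪ (ℕ₀ \ (ℯ, 2⋅√7))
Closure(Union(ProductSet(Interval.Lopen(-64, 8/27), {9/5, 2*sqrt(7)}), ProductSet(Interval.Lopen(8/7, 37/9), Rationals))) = Union(ProductSet(Interval(-64, 8/27), {9/5, 2*sqrt(7)}), ProductSet(Interval(8/7, 37/9), Reals))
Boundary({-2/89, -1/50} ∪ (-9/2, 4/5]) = {-9/2, 4/5}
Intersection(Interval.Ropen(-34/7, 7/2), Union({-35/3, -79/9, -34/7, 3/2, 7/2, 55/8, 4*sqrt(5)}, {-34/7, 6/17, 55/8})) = {-34/7, 6/17, 3/2}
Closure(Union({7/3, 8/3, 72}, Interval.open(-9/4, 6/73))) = Union({7/3, 8/3, 72}, Interval(-9/4, 6/73))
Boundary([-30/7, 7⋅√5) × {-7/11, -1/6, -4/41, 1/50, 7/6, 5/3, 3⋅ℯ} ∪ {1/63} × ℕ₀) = ({1/63} × ℕ₀) ∪ ([-30/7, 7⋅√5] × {-7/11, -1/6, -4/41, 1/50, 7/6, 5/3, 3⋅ℯ})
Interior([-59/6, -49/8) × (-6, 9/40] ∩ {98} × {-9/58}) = ∅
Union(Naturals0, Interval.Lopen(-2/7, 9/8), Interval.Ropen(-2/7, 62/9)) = Union(Interval.Ropen(-2/7, 62/9), Naturals0)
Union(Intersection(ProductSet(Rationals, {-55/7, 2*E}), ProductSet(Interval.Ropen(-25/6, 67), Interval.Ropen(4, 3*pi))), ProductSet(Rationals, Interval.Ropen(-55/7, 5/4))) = Union(ProductSet(Intersection(Interval.Ropen(-25/6, 67), Rationals), {2*E}), ProductSet(Rationals, Interval.Ropen(-55/7, 5/4)))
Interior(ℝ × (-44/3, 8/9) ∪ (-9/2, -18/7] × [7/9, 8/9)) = ℝ × (-44/3, 8/9)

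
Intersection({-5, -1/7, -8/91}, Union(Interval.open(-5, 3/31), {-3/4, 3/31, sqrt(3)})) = {-1/7, -8/91}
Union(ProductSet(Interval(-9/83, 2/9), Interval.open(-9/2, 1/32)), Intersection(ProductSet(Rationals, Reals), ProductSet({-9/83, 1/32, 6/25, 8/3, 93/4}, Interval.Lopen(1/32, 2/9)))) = Union(ProductSet({-9/83, 1/32, 6/25, 8/3, 93/4}, Interval.Lopen(1/32, 2/9)), ProductSet(Interval(-9/83, 2/9), Interval.open(-9/2, 1/32)))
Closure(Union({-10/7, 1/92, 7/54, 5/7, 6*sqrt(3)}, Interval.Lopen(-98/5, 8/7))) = Union({6*sqrt(3)}, Interval(-98/5, 8/7))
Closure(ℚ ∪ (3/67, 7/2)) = ℚ ∪ (-∞, ∞)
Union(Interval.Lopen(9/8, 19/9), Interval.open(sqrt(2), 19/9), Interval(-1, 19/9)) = Interval(-1, 19/9)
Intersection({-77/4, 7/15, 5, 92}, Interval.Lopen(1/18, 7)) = {7/15, 5}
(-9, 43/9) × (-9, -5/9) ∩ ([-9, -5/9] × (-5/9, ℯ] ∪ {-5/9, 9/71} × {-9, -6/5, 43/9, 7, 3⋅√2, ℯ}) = {-5/9, 9/71} × {-6/5}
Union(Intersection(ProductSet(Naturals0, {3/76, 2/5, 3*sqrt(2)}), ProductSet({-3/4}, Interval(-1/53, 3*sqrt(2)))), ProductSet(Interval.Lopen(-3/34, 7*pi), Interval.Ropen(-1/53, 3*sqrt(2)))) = ProductSet(Interval.Lopen(-3/34, 7*pi), Interval.Ropen(-1/53, 3*sqrt(2)))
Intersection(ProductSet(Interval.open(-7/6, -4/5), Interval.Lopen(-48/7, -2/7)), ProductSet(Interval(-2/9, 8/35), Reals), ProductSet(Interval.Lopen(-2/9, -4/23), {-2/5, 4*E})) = EmptySet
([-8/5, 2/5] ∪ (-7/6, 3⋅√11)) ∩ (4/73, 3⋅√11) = (4/73, 3⋅√11)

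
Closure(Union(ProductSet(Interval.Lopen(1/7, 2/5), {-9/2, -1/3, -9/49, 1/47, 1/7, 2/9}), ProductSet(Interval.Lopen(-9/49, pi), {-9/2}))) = Union(ProductSet(Interval(-9/49, pi), {-9/2}), ProductSet(Interval(1/7, 2/5), {-9/2, -1/3, -9/49, 1/47, 1/7, 2/9}))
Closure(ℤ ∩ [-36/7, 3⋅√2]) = {-5, -4, …, 4}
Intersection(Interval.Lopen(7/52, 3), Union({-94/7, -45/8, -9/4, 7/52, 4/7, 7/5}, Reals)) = Interval.Lopen(7/52, 3)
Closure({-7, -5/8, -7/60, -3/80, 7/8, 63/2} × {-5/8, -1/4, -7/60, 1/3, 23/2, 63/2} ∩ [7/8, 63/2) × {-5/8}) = {7/8} × {-5/8}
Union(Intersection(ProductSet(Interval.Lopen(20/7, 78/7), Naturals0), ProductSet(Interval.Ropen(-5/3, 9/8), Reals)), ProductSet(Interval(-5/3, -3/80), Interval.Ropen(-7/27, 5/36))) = ProductSet(Interval(-5/3, -3/80), Interval.Ropen(-7/27, 5/36))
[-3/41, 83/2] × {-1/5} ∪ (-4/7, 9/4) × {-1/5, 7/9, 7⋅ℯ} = ([-3/41, 83/2] × {-1/5}) ∪ ((-4/7, 9/4) × {-1/5, 7/9, 7⋅ℯ})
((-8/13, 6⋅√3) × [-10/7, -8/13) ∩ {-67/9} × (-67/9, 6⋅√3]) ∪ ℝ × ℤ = ℝ × ℤ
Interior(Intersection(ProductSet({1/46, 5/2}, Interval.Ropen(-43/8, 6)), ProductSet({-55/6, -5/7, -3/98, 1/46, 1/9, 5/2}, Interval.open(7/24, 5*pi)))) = EmptySet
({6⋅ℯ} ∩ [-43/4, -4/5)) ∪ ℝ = ℝ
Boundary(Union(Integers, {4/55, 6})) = Union({4/55}, Integers)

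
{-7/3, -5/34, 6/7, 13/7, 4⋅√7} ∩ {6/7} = {6/7}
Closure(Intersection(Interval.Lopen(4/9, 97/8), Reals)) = Interval(4/9, 97/8)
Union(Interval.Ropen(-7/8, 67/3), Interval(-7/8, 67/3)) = Interval(-7/8, 67/3)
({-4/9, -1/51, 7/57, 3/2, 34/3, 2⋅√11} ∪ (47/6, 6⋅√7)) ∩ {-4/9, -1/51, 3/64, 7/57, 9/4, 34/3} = {-4/9, -1/51, 7/57, 34/3}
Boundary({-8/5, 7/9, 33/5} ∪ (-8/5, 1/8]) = {-8/5, 1/8, 7/9, 33/5}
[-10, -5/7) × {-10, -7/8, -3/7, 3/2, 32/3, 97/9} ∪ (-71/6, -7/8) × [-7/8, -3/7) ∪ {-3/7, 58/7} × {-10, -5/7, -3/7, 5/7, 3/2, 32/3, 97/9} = ((-71/6, -7/8) × [-7/8, -3/7)) ∪ ({-3/7, 58/7} × {-10, -5/7, -3/7, 5/7, 3/2, 32/3, 97/9}) ∪ ([-10, -5/7) × {-10, -7/8, -3/7, 3/2, 32/3, 97/9})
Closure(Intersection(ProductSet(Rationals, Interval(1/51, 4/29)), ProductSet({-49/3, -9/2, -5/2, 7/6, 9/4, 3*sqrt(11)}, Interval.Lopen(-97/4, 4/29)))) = ProductSet({-49/3, -9/2, -5/2, 7/6, 9/4}, Interval(1/51, 4/29))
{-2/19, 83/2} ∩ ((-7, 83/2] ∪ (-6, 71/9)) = {-2/19, 83/2}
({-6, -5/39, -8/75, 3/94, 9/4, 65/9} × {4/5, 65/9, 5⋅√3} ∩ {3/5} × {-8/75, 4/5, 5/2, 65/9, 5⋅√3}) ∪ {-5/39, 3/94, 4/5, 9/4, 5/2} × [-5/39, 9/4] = {-5/39, 3/94, 4/5, 9/4, 5/2} × [-5/39, 9/4]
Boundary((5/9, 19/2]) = {5/9, 19/2}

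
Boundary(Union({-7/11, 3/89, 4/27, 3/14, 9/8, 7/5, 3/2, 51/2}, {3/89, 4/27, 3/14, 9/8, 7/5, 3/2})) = {-7/11, 3/89, 4/27, 3/14, 9/8, 7/5, 3/2, 51/2}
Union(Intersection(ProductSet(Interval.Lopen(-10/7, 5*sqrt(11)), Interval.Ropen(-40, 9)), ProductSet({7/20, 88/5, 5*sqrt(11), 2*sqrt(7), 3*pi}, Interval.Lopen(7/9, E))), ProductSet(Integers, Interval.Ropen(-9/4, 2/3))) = Union(ProductSet({7/20, 5*sqrt(11), 2*sqrt(7), 3*pi}, Interval.Lopen(7/9, E)), ProductSet(Integers, Interval.Ropen(-9/4, 2/3)))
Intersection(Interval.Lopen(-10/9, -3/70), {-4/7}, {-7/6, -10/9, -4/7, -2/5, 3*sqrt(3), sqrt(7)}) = {-4/7}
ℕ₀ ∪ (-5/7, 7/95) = (-5/7, 7/95) ∪ ℕ₀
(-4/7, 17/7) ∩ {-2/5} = {-2/5}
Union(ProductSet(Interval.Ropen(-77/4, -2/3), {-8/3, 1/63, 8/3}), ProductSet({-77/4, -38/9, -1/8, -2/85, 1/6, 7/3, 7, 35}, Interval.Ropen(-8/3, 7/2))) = Union(ProductSet({-77/4, -38/9, -1/8, -2/85, 1/6, 7/3, 7, 35}, Interval.Ropen(-8/3, 7/2)), ProductSet(Interval.Ropen(-77/4, -2/3), {-8/3, 1/63, 8/3}))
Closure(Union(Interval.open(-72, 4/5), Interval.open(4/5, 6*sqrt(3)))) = Interval(-72, 6*sqrt(3))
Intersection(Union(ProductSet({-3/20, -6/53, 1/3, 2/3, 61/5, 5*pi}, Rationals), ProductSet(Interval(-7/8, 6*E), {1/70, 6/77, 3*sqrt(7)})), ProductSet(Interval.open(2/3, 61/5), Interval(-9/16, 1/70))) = ProductSet(Interval.open(2/3, 61/5), {1/70})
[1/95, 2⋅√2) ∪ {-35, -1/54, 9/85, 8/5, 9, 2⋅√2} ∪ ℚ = ℚ ∪ [1/95, 2⋅√2]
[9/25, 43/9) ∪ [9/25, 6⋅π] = [9/25, 6⋅π]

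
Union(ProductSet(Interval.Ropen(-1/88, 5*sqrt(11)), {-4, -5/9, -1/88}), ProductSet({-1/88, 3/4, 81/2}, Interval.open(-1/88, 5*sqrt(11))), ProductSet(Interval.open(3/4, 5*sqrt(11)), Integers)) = Union(ProductSet({-1/88, 3/4, 81/2}, Interval.open(-1/88, 5*sqrt(11))), ProductSet(Interval.Ropen(-1/88, 5*sqrt(11)), {-4, -5/9, -1/88}), ProductSet(Interval.open(3/4, 5*sqrt(11)), Integers))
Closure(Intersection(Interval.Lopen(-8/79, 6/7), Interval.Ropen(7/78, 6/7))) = Interval(7/78, 6/7)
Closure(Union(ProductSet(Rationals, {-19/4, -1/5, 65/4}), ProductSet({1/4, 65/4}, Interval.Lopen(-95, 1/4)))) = Union(ProductSet({1/4, 65/4}, Interval(-95, 1/4)), ProductSet(Reals, {-19/4, -1/5, 65/4}))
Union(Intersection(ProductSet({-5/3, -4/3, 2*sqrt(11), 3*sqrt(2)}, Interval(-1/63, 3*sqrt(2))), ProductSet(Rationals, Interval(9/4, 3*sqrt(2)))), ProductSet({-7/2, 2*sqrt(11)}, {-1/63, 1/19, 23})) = Union(ProductSet({-7/2, 2*sqrt(11)}, {-1/63, 1/19, 23}), ProductSet({-5/3, -4/3}, Interval(9/4, 3*sqrt(2))))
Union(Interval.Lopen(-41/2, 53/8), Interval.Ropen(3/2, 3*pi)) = Interval.open(-41/2, 3*pi)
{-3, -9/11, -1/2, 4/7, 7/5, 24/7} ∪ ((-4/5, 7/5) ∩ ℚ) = {-3, -9/11, 7/5, 24/7} ∪ (ℚ ∩ (-4/5, 7/5))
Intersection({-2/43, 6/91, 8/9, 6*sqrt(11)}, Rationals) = {-2/43, 6/91, 8/9}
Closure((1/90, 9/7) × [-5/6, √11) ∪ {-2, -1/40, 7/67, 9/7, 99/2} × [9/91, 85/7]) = ({1/90, 9/7} × [-5/6, √11]) ∪ ([1/90, 9/7] × {-5/6, √11}) ∪ ({-2, -1/40, 7/67, 9/7, 99/2} × [9/91, 85/7]) ∪ ((1/90, 9/7) × [-5/6, √11))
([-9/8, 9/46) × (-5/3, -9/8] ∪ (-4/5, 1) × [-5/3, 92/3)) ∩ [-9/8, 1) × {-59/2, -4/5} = (-4/5, 1) × {-4/5}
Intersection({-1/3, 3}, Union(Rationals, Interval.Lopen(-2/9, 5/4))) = {-1/3, 3}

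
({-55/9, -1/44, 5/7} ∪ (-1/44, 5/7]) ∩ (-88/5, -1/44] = {-55/9, -1/44}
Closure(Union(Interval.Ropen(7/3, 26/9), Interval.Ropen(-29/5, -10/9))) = Union(Interval(-29/5, -10/9), Interval(7/3, 26/9))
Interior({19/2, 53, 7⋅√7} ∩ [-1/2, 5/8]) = ∅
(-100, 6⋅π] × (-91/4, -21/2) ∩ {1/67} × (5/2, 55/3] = ∅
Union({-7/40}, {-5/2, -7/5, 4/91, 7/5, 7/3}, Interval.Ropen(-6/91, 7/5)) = Union({-5/2, -7/5, -7/40, 7/3}, Interval(-6/91, 7/5))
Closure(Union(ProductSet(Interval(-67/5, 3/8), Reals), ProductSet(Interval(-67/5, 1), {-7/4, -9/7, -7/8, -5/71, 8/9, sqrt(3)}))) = Union(ProductSet(Interval(-67/5, 3/8), Reals), ProductSet(Interval(-67/5, 1), {-7/4, -9/7, -7/8, -5/71, 8/9, sqrt(3)}))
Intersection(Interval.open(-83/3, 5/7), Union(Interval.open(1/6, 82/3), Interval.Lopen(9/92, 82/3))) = Interval.open(9/92, 5/7)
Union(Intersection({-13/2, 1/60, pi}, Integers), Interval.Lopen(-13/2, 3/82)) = Interval.Lopen(-13/2, 3/82)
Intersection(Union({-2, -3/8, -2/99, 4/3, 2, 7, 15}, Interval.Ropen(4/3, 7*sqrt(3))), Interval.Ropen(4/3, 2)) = Interval.Ropen(4/3, 2)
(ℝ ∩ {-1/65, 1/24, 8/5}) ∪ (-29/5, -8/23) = (-29/5, -8/23) ∪ {-1/65, 1/24, 8/5}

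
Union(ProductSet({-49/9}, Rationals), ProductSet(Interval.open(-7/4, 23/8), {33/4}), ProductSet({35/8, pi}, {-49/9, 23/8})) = Union(ProductSet({-49/9}, Rationals), ProductSet({35/8, pi}, {-49/9, 23/8}), ProductSet(Interval.open(-7/4, 23/8), {33/4}))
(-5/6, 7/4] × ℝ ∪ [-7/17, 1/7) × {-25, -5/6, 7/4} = (-5/6, 7/4] × ℝ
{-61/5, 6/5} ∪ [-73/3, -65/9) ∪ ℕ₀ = [-73/3, -65/9) ∪ ℕ₀ ∪ {6/5}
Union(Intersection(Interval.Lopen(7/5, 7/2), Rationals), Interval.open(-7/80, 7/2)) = Union(Intersection(Interval.Lopen(7/5, 7/2), Rationals), Interval.Lopen(-7/80, 7/2))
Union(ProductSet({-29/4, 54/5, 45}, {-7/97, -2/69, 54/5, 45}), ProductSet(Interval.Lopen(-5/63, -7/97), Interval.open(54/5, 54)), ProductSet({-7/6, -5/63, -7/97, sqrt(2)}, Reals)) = Union(ProductSet({-29/4, 54/5, 45}, {-7/97, -2/69, 54/5, 45}), ProductSet({-7/6, -5/63, -7/97, sqrt(2)}, Reals), ProductSet(Interval.Lopen(-5/63, -7/97), Interval.open(54/5, 54)))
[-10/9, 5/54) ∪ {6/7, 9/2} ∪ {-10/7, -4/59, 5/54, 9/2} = {-10/7, 6/7, 9/2} ∪ [-10/9, 5/54]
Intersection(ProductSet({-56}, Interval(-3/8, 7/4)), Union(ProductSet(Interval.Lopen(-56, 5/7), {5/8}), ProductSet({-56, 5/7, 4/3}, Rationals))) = ProductSet({-56}, Intersection(Interval(-3/8, 7/4), Rationals))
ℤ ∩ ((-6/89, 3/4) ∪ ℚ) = ℤ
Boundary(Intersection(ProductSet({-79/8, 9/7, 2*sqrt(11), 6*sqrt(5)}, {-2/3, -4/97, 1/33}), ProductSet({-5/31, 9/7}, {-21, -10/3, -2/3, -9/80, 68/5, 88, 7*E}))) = ProductSet({9/7}, {-2/3})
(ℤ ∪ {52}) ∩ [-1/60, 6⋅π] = {0, 1, …, 18}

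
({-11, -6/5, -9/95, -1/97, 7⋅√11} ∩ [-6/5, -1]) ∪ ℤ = ℤ ∪ {-6/5}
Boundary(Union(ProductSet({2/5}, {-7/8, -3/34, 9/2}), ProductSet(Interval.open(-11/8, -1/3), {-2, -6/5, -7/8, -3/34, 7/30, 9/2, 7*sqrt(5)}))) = Union(ProductSet({2/5}, {-7/8, -3/34, 9/2}), ProductSet(Interval(-11/8, -1/3), {-2, -6/5, -7/8, -3/34, 7/30, 9/2, 7*sqrt(5)}))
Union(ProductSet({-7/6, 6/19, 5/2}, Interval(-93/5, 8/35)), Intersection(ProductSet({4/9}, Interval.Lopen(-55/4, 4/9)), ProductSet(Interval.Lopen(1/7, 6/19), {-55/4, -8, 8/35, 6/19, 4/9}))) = ProductSet({-7/6, 6/19, 5/2}, Interval(-93/5, 8/35))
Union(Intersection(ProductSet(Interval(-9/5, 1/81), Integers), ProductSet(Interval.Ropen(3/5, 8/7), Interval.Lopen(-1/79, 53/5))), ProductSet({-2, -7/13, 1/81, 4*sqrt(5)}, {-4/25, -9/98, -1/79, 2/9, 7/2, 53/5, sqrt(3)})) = ProductSet({-2, -7/13, 1/81, 4*sqrt(5)}, {-4/25, -9/98, -1/79, 2/9, 7/2, 53/5, sqrt(3)})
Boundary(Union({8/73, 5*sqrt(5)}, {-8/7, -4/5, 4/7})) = {-8/7, -4/5, 8/73, 4/7, 5*sqrt(5)}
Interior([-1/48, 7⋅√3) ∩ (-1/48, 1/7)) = (-1/48, 1/7)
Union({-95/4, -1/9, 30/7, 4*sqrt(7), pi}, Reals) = Reals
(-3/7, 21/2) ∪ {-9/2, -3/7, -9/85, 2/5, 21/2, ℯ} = {-9/2} ∪ [-3/7, 21/2]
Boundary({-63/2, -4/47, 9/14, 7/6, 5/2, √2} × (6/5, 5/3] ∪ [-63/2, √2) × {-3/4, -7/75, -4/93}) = ([-63/2, √2] × {-3/4, -7/75, -4/93}) ∪ ({-63/2, -4/47, 9/14, 7/6, 5/2, √2} × [6/5, 5/3])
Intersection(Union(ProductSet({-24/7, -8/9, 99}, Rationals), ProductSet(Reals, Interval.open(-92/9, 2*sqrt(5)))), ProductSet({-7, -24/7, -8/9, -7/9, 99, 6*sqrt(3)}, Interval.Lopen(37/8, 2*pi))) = ProductSet({-24/7, -8/9, 99}, Intersection(Interval.Lopen(37/8, 2*pi), Rationals))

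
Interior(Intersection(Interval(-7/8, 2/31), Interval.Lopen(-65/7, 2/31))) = Interval.open(-7/8, 2/31)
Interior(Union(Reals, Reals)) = Reals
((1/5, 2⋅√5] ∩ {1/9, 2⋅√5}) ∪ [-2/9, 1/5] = [-2/9, 1/5] ∪ {2⋅√5}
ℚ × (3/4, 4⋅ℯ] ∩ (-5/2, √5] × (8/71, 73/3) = (ℚ ∩ (-5/2, √5]) × (3/4, 4⋅ℯ]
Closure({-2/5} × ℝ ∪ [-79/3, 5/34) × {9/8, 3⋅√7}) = ({-2/5} × ℝ) ∪ ([-79/3, 5/34] × {9/8, 3⋅√7})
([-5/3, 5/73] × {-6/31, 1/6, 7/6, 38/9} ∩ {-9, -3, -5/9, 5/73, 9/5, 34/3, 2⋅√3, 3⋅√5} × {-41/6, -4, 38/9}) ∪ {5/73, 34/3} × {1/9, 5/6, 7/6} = ({-5/9, 5/73} × {38/9}) ∪ ({5/73, 34/3} × {1/9, 5/6, 7/6})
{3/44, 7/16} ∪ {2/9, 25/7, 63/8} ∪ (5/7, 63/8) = {3/44, 2/9, 7/16} ∪ (5/7, 63/8]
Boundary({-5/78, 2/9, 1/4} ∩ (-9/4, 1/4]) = {-5/78, 2/9, 1/4}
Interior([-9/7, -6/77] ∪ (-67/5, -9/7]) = (-67/5, -6/77)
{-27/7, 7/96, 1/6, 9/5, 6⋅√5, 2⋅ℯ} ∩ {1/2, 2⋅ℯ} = {2⋅ℯ}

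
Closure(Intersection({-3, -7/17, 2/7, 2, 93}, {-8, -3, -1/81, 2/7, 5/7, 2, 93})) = {-3, 2/7, 2, 93}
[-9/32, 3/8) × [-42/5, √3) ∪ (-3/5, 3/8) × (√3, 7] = ((-3/5, 3/8) × (√3, 7]) ∪ ([-9/32, 3/8) × [-42/5, √3))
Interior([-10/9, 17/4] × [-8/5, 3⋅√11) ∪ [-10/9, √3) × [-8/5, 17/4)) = (-10/9, 17/4) × (-8/5, 3⋅√11)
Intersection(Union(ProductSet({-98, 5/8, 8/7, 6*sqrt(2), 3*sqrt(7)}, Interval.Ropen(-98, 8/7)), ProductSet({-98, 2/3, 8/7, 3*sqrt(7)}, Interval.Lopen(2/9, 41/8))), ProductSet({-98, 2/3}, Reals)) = Union(ProductSet({-98}, Interval.Ropen(-98, 8/7)), ProductSet({-98, 2/3}, Interval.Lopen(2/9, 41/8)))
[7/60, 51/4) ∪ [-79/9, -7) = [-79/9, -7) ∪ [7/60, 51/4)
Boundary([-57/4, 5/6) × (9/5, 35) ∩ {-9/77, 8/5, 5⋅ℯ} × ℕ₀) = {-9/77} × {2, 3, …, 34}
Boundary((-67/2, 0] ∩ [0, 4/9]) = {0}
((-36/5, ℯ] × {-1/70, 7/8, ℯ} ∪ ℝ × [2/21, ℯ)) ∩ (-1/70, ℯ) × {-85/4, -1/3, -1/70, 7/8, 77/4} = (-1/70, ℯ) × {-1/70, 7/8}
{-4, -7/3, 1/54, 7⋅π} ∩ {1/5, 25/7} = ∅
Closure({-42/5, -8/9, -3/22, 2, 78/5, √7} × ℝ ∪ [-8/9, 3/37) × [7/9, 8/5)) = ({-8/9, 3/37} × [7/9, 8/5]) ∪ ([-8/9, 3/37] × {7/9, 8/5}) ∪ ({-42/5, -8/9, -3/22, 2, 78/5, √7} × ℝ) ∪ ([-8/9, 3/37) × [7/9, 8/5))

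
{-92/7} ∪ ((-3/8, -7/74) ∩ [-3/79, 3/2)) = {-92/7}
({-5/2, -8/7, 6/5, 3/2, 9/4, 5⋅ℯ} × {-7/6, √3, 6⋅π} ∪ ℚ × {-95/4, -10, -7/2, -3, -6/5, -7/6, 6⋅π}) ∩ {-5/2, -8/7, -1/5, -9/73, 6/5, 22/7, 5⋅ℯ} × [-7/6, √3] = ({-5/2, -8/7, -1/5, -9/73, 6/5, 22/7} × {-7/6}) ∪ ({-5/2, -8/7, 6/5, 5⋅ℯ} × {-7/6, √3})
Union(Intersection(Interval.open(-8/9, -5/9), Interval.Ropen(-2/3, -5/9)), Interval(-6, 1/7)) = Interval(-6, 1/7)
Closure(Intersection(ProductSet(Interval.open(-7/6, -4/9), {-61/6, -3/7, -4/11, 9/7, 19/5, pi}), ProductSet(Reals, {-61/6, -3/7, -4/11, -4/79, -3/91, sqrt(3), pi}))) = ProductSet(Interval(-7/6, -4/9), {-61/6, -3/7, -4/11, pi})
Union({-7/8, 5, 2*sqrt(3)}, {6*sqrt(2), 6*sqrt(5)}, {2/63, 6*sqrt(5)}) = {-7/8, 2/63, 5, 6*sqrt(2), 2*sqrt(3), 6*sqrt(5)}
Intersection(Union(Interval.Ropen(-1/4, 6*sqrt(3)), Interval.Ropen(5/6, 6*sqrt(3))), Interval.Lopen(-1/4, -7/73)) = Interval.Lopen(-1/4, -7/73)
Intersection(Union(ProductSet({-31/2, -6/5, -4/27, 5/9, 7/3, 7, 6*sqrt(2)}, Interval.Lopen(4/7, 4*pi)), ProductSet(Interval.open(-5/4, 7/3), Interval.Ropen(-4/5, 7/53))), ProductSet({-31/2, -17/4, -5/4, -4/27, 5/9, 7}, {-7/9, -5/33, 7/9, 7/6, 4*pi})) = Union(ProductSet({-4/27, 5/9}, {-7/9, -5/33}), ProductSet({-31/2, -4/27, 5/9, 7}, {7/9, 7/6, 4*pi}))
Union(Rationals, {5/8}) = Rationals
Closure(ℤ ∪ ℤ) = ℤ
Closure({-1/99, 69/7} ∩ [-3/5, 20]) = {-1/99, 69/7}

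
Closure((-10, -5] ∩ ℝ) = [-10, -5]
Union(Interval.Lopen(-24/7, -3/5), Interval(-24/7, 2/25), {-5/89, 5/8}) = Union({5/8}, Interval(-24/7, 2/25))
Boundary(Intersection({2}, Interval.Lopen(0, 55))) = {2}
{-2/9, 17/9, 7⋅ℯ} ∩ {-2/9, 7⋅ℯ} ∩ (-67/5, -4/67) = {-2/9}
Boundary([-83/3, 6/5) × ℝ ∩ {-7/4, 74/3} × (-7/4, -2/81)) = {-7/4} × [-7/4, -2/81]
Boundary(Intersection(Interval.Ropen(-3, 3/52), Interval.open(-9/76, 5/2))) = {-9/76, 3/52}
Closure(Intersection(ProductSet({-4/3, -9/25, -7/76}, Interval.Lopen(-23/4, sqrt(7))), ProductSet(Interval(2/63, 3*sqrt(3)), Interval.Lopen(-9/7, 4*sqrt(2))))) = EmptySet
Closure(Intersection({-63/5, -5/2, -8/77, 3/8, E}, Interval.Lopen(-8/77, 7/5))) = {3/8}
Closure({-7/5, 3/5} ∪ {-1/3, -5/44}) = {-7/5, -1/3, -5/44, 3/5}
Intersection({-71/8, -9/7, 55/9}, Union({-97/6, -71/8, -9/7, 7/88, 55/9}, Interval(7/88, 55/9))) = {-71/8, -9/7, 55/9}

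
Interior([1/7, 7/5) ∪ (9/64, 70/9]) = (9/64, 70/9)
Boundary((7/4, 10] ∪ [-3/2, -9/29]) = {-3/2, -9/29, 7/4, 10}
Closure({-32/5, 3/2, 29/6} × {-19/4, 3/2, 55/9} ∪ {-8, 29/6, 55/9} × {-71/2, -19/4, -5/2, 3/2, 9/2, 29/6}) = ({-32/5, 3/2, 29/6} × {-19/4, 3/2, 55/9}) ∪ ({-8, 29/6, 55/9} × {-71/2, -19/4, -5/2, 3/2, 9/2, 29/6})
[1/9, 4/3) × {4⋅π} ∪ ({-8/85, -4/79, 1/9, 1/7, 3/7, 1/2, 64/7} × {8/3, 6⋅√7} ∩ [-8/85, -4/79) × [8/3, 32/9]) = ({-8/85} × {8/3}) ∪ ([1/9, 4/3) × {4⋅π})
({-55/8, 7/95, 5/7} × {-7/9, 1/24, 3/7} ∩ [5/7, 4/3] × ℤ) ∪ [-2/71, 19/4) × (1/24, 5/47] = [-2/71, 19/4) × (1/24, 5/47]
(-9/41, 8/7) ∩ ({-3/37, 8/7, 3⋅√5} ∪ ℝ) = (-9/41, 8/7)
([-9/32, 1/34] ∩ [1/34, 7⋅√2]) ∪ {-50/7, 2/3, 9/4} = {-50/7, 1/34, 2/3, 9/4}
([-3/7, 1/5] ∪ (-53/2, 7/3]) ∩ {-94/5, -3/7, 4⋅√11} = {-94/5, -3/7}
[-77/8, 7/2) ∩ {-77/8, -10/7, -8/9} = {-77/8, -10/7, -8/9}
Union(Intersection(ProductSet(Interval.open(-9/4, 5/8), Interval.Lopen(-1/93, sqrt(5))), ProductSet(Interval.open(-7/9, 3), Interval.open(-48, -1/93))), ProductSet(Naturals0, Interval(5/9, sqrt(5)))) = ProductSet(Naturals0, Interval(5/9, sqrt(5)))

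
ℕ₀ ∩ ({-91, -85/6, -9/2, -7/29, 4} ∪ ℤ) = ℕ₀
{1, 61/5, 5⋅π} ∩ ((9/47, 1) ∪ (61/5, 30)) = {5⋅π}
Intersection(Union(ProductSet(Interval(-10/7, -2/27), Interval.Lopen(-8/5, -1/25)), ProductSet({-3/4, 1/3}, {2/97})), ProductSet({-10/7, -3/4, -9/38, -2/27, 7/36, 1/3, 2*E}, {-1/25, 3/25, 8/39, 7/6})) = ProductSet({-10/7, -3/4, -9/38, -2/27}, {-1/25})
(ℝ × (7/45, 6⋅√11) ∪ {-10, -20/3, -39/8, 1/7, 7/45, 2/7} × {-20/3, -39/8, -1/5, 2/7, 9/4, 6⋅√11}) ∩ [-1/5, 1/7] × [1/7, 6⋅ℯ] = [-1/5, 1/7] × (7/45, 6⋅ℯ]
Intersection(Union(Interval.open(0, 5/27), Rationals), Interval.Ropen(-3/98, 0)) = Intersection(Interval.Ropen(-3/98, 0), Rationals)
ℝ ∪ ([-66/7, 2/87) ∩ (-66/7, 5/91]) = (-∞, ∞)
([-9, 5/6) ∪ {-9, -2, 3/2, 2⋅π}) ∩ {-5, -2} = {-5, -2}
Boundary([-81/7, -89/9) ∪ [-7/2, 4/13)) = {-81/7, -89/9, -7/2, 4/13}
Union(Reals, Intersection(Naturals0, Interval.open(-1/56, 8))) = Union(Range(0, 8, 1), Reals)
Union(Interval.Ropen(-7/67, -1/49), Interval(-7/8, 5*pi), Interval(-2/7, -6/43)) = Interval(-7/8, 5*pi)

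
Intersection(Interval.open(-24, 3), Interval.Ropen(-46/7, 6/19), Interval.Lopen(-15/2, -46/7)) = {-46/7}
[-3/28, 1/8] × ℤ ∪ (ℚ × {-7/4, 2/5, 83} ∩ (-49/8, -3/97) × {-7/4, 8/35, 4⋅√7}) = ([-3/28, 1/8] × ℤ) ∪ ((ℚ ∩ (-49/8, -3/97)) × {-7/4})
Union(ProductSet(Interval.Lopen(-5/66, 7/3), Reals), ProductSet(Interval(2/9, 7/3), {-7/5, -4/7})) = ProductSet(Interval.Lopen(-5/66, 7/3), Reals)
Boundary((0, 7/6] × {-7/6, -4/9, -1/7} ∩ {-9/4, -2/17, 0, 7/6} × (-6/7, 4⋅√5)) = {7/6} × {-4/9, -1/7}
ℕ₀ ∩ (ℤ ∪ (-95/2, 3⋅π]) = ℕ₀ ∪ {0, 1, …, 9}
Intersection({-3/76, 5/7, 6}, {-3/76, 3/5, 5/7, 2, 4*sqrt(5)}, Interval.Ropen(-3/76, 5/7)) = {-3/76}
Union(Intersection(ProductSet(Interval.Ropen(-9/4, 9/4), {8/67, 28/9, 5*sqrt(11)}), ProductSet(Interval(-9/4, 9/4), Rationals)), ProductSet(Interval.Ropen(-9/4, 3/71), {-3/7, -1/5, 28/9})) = Union(ProductSet(Interval.Ropen(-9/4, 3/71), {-3/7, -1/5, 28/9}), ProductSet(Interval.Ropen(-9/4, 9/4), {8/67, 28/9}))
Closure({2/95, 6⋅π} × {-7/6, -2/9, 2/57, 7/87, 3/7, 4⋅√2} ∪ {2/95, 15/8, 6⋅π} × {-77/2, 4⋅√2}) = ({2/95, 15/8, 6⋅π} × {-77/2, 4⋅√2}) ∪ ({2/95, 6⋅π} × {-7/6, -2/9, 2/57, 7/87, 3/7, 4⋅√2})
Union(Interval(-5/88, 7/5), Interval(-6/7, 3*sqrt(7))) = Interval(-6/7, 3*sqrt(7))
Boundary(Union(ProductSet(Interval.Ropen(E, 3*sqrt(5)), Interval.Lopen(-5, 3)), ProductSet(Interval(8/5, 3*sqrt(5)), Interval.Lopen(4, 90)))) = Union(ProductSet({8/5, 3*sqrt(5)}, Interval(4, 90)), ProductSet({3*sqrt(5), E}, Interval(-5, 3)), ProductSet(Interval(8/5, 3*sqrt(5)), {4, 90}), ProductSet(Interval(E, 3*sqrt(5)), {-5, 3}))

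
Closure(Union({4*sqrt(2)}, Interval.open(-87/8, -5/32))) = Union({4*sqrt(2)}, Interval(-87/8, -5/32))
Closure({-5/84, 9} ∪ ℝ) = ℝ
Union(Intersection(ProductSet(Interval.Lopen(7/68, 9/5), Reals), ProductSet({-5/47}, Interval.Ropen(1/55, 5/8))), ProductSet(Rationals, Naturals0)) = ProductSet(Rationals, Naturals0)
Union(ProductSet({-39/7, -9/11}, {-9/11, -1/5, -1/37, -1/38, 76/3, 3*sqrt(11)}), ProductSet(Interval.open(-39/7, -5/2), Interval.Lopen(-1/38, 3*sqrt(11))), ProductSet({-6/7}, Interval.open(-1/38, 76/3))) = Union(ProductSet({-6/7}, Interval.open(-1/38, 76/3)), ProductSet({-39/7, -9/11}, {-9/11, -1/5, -1/37, -1/38, 76/3, 3*sqrt(11)}), ProductSet(Interval.open(-39/7, -5/2), Interval.Lopen(-1/38, 3*sqrt(11))))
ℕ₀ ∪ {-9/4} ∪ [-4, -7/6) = [-4, -7/6) ∪ ℕ₀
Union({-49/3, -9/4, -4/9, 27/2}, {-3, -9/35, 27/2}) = {-49/3, -3, -9/4, -4/9, -9/35, 27/2}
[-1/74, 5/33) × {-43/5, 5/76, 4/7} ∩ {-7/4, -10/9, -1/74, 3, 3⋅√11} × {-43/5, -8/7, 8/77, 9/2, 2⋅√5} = {-1/74} × {-43/5}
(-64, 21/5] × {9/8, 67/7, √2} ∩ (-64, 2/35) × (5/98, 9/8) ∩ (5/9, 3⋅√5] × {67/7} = ∅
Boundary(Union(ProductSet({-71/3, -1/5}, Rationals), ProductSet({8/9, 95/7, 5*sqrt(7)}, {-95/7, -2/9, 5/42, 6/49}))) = Union(ProductSet({-71/3, -1/5}, Reals), ProductSet({8/9, 95/7, 5*sqrt(7)}, {-95/7, -2/9, 5/42, 6/49}))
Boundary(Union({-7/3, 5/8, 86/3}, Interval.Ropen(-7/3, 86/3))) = {-7/3, 86/3}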